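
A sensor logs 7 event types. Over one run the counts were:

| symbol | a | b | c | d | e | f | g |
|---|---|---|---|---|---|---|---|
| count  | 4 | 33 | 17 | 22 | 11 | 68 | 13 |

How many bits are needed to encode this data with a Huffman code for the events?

Merge the two smallest weights repeatedly:
a(4) + e(11) → 15
g(13) + 15 → 28
c(17) + d(22) → 39
28 + b(33) → 61
39 + 61 → 100
f(68) + 100 → 168
The encoded length is the sum of every internal node's weight: 15 + 28 + 39 + 61 + 100 + 168 = 411 bits.

411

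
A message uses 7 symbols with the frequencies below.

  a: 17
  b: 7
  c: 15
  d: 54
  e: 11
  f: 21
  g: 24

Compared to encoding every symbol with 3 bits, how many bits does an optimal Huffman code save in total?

60

Fixed-length: 3 bits × 149 symbols = 447 bits.
Huffman merges:
combine b(7), e(11) → 18
combine c(15), a(17) → 32
combine 18, f(21) → 39
combine g(24), 32 → 56
combine 39, d(54) → 93
combine 56, 93 → 149
Huffman total = 18 + 32 + 39 + 56 + 93 + 149 = 387 bits.
Saving = 447 − 387 = 60 bits.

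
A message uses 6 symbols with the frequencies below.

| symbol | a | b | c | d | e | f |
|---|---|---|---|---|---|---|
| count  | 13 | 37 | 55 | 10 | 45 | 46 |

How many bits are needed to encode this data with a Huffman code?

495

Merge the two smallest weights repeatedly:
d(10) + a(13) → 23
23 + b(37) → 60
e(45) + f(46) → 91
c(55) + 60 → 115
91 + 115 → 206
Total encoded bits = sum of merged weights = 23 + 60 + 91 + 115 + 206 = 495.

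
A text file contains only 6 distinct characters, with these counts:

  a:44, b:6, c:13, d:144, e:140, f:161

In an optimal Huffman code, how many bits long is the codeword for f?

Repeatedly merge the two smallest:
merge b(6) and c(13): 19
merge 19 and a(44): 63
merge 63 and e(140): 203
merge d(144) and f(161): 305
merge 203 and 305: 508
The subtree containing f is merged 2 times, so code length = 2.

2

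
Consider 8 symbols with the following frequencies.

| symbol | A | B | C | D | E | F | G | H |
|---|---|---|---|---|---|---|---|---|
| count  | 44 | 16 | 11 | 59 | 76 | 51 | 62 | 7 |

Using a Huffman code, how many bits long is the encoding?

892

Merge the two smallest weights repeatedly:
merge H(7) and C(11): 18
merge B(16) and 18: 34
merge 34 and A(44): 78
merge F(51) and D(59): 110
merge G(62) and E(76): 138
merge 78 and 110: 188
merge 138 and 188: 326
Each symbol's bit-cost is frequency × depth; summing gives 892 bits (equivalently 18 + 34 + 78 + 110 + 138 + 188 + 326).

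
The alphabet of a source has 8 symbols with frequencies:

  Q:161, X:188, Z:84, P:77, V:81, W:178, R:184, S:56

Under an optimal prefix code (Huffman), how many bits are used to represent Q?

3

Huffman merges, smallest pair first:
merge S(56) and P(77): 133
merge V(81) and Z(84): 165
merge 133 and Q(161): 294
merge 165 and W(178): 343
merge R(184) and X(188): 372
merge 294 and 343: 637
merge 372 and 637: 1009
The subtree containing Q is merged 3 times, so code length = 3.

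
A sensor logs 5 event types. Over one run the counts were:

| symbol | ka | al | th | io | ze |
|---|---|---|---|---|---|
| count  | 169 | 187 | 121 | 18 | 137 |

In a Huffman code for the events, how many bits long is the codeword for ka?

2

Repeatedly merge the two smallest:
combine io(18), th(121) → 139
combine ze(137), 139 → 276
combine ka(169), al(187) → 356
combine 276, 356 → 632
ka's leaf is at depth 2, giving a 2-bit codeword.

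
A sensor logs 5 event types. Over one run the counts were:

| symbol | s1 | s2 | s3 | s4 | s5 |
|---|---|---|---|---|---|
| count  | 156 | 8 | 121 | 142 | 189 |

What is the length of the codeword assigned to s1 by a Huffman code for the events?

Huffman merges, smallest pair first:
combine s2(8), s3(121) → 129
combine 129, s4(142) → 271
combine s1(156), s5(189) → 345
combine 271, 345 → 616
s1 sits 2 levels below the root, so its codeword is 2 bits.

2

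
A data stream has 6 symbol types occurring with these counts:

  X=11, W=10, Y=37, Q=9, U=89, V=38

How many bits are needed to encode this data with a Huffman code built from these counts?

415

Greedily combine the two least-frequent nodes:
merge Q(9) and W(10): 19
merge X(11) and 19: 30
merge 30 and Y(37): 67
merge V(38) and 67: 105
merge U(89) and 105: 194
Total encoded bits = sum of merged weights = 19 + 30 + 67 + 105 + 194 = 415.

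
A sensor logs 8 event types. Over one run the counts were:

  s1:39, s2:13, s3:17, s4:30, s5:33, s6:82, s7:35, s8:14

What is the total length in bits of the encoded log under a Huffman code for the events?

734

Greedily combine the two least-frequent nodes:
merge s2(13) and s8(14): 27
merge s3(17) and 27: 44
merge s4(30) and s5(33): 63
merge s7(35) and s1(39): 74
merge 44 and 63: 107
merge 74 and s6(82): 156
merge 107 and 156: 263
The encoded length is the sum of every internal node's weight: 27 + 44 + 63 + 74 + 107 + 156 + 263 = 734 bits.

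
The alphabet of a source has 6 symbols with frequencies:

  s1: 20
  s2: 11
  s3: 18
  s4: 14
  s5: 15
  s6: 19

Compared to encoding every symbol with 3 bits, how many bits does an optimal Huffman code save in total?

39

Fixed-length: 3 bits × 97 symbols = 291 bits.
Huffman merges:
combine s2(11), s4(14) → 25
combine s5(15), s3(18) → 33
combine s6(19), s1(20) → 39
combine 25, 33 → 58
combine 39, 58 → 97
Huffman total = 25 + 33 + 39 + 58 + 97 = 252 bits.
Saving = 291 − 252 = 39 bits.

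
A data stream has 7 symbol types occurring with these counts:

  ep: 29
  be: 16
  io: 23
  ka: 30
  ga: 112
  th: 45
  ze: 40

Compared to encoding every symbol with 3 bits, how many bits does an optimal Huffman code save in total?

Fixed-length: 3 bits × 295 symbols = 885 bits.
Huffman merges:
combine be(16), io(23) → 39
combine ep(29), ka(30) → 59
combine 39, ze(40) → 79
combine th(45), 59 → 104
combine 79, 104 → 183
combine ga(112), 183 → 295
Huffman total = 39 + 59 + 79 + 104 + 183 + 295 = 759 bits.
Saving = 885 − 759 = 126 bits.

126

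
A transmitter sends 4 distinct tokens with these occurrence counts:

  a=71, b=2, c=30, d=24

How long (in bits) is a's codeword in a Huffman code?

1

Huffman merges, smallest pair first:
combine b(2), d(24) → 26
combine 26, c(30) → 56
combine 56, a(71) → 127
a sits one level below the root: a 1-bit codeword.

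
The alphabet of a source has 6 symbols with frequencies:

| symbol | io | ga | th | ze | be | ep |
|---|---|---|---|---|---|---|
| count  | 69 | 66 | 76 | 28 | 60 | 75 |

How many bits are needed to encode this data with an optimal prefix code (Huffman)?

Greedily combine the two least-frequent nodes:
combine ze(28), be(60) → 88
combine ga(66), io(69) → 135
combine ep(75), th(76) → 151
combine 88, 135 → 223
combine 151, 223 → 374
Total encoded bits = sum of merged weights = 88 + 135 + 151 + 223 + 374 = 971.

971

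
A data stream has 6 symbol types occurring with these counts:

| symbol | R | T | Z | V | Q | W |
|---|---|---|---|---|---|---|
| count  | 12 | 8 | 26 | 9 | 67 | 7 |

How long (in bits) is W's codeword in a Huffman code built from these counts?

4

Repeatedly merge the two smallest:
combine W(7), T(8) → 15
combine V(9), R(12) → 21
combine 15, 21 → 36
combine Z(26), 36 → 62
combine 62, Q(67) → 129
The subtree containing W is merged 4 times, so code length = 4.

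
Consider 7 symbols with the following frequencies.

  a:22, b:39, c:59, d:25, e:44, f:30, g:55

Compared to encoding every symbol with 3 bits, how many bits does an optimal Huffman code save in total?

67

Fixed-length: 3 bits × 274 symbols = 822 bits.
Huffman merges:
a(22) + d(25) → 47
f(30) + b(39) → 69
e(44) + 47 → 91
g(55) + c(59) → 114
69 + 91 → 160
114 + 160 → 274
Huffman total = 47 + 69 + 91 + 114 + 160 + 274 = 755 bits.
Saving = 822 − 755 = 67 bits.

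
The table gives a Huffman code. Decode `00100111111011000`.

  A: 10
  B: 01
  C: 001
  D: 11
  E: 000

Read left to right; each codeword is recognised as soon as it completes (prefix code):
  001→C | 001→C | 11→D | 11→D | 10→A | 11→D | 000→E
Decoded message: CCDDADE

CCDDADE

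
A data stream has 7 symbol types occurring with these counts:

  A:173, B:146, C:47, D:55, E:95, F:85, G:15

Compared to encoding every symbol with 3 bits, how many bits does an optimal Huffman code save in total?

257

Fixed-length: 3 bits × 616 symbols = 1848 bits.
Huffman merges:
G(15) + C(47) → 62
D(55) + 62 → 117
F(85) + E(95) → 180
117 + B(146) → 263
A(173) + 180 → 353
263 + 353 → 616
Huffman total = 62 + 117 + 180 + 263 + 353 + 616 = 1591 bits.
Saving = 1848 − 1591 = 257 bits.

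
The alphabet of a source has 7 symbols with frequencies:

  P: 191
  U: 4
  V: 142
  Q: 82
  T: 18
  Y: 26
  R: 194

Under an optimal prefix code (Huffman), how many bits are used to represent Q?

3

Huffman merges, smallest pair first:
U(4) + T(18) → 22
22 + Y(26) → 48
48 + Q(82) → 130
130 + V(142) → 272
P(191) + R(194) → 385
272 + 385 → 657
The subtree containing Q is merged 3 times, so code length = 3.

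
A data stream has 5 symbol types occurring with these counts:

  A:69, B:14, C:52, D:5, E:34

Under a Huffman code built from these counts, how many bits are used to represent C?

2

Repeatedly merge the two smallest:
combine D(5), B(14) → 19
combine 19, E(34) → 53
combine C(52), 53 → 105
combine A(69), 105 → 174
C's leaf is at depth 2, giving a 2-bit codeword.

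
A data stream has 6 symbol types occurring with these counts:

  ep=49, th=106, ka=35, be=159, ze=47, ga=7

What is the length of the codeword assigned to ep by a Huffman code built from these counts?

Build the tree from the bottom:
merge ga(7) and ka(35): 42
merge 42 and ze(47): 89
merge ep(49) and 89: 138
merge th(106) and 138: 244
merge be(159) and 244: 403
The subtree containing ep is merged 3 times, so code length = 3.

3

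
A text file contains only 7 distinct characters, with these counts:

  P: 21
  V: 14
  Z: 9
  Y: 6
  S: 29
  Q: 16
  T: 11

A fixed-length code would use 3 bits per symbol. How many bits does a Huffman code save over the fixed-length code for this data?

35

Fixed-length: 3 bits × 106 symbols = 318 bits.
Huffman merges:
combine Y(6), Z(9) → 15
combine T(11), V(14) → 25
combine 15, Q(16) → 31
combine P(21), 25 → 46
combine S(29), 31 → 60
combine 46, 60 → 106
Huffman total = 15 + 25 + 31 + 46 + 60 + 106 = 283 bits.
Saving = 318 − 283 = 35 bits.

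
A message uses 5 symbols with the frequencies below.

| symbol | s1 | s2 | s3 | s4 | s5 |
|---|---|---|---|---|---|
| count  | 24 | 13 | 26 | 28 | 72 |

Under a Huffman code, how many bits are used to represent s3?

Repeatedly merge the two smallest:
combine s2(13), s1(24) → 37
combine s3(26), s4(28) → 54
combine 37, 54 → 91
combine s5(72), 91 → 163
s3's leaf is at depth 3, giving a 3-bit codeword.

3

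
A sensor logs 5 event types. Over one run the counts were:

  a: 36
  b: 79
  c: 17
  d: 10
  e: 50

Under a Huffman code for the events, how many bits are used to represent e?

Build the tree from the bottom:
combine d(10), c(17) → 27
combine 27, a(36) → 63
combine e(50), 63 → 113
combine b(79), 113 → 192
e sits 2 levels below the root, so its codeword is 2 bits.

2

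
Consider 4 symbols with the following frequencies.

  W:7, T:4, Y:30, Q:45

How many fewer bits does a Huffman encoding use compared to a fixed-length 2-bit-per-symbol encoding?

Fixed-length: 2 bits × 86 symbols = 172 bits.
Huffman merges:
merge T(4) and W(7): 11
merge 11 and Y(30): 41
merge 41 and Q(45): 86
Huffman total = 11 + 41 + 86 = 138 bits.
Saving = 172 − 138 = 34 bits.

34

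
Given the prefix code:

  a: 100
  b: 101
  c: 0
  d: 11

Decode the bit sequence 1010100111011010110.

bcadbbcdc

Read left to right; each codeword is recognised as soon as it completes (prefix code):
  101→b | 0→c | 100→a | 11→d | 101→b | 101→b | 0→c | 11→d | 0→c
Decoded message: bcadbbcdc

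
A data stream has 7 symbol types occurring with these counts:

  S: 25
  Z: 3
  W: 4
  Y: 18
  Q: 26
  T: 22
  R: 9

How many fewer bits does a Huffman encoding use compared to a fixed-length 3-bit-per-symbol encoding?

Fixed-length: 3 bits × 107 symbols = 321 bits.
Huffman merges:
Z(3) + W(4) → 7
7 + R(9) → 16
16 + Y(18) → 34
T(22) + S(25) → 47
Q(26) + 34 → 60
47 + 60 → 107
Huffman total = 7 + 16 + 34 + 47 + 60 + 107 = 271 bits.
Saving = 321 − 271 = 50 bits.

50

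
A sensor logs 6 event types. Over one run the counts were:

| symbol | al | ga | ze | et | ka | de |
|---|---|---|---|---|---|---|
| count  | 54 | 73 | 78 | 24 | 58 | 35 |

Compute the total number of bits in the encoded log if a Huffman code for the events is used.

815

Merge the two smallest weights repeatedly:
combine et(24), de(35) → 59
combine al(54), ka(58) → 112
combine 59, ga(73) → 132
combine ze(78), 112 → 190
combine 132, 190 → 322
The encoded length is the sum of every internal node's weight: 59 + 112 + 132 + 190 + 322 = 815 bits.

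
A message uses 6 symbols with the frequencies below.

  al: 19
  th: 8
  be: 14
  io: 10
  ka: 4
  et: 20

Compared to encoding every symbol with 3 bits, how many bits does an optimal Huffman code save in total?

41

Fixed-length: 3 bits × 75 symbols = 225 bits.
Huffman merges:
combine ka(4), th(8) → 12
combine io(10), 12 → 22
combine be(14), al(19) → 33
combine et(20), 22 → 42
combine 33, 42 → 75
Huffman total = 12 + 22 + 33 + 42 + 75 = 184 bits.
Saving = 225 − 184 = 41 bits.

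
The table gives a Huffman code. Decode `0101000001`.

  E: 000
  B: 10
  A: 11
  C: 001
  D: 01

Read left to right; each codeword is recognised as soon as it completes (prefix code):
  01→D | 01→D | 000→E | 001→C
Decoded message: DDEC

DDEC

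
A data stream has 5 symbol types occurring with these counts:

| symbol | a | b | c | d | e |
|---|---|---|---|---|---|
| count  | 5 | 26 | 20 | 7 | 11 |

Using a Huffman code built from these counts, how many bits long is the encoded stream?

Greedily combine the two least-frequent nodes:
a(5) + d(7) → 12
e(11) + 12 → 23
c(20) + 23 → 43
b(26) + 43 → 69
Each symbol's bit-cost is frequency × depth; summing gives 147 bits (equivalently 12 + 23 + 43 + 69).

147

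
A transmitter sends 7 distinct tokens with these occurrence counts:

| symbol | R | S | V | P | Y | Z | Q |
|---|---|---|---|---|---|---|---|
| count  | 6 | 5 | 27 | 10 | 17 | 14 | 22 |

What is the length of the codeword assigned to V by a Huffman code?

2

Build the tree from the bottom:
S(5) + R(6) → 11
P(10) + 11 → 21
Z(14) + Y(17) → 31
21 + Q(22) → 43
V(27) + 31 → 58
43 + 58 → 101
V's leaf is at depth 2, giving a 2-bit codeword.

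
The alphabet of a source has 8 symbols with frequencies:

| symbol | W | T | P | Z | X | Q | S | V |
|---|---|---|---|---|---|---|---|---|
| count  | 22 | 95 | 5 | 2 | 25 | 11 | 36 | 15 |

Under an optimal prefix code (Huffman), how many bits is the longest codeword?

6

Merge the two lowest-weight nodes at each step:
merge Z(2) and P(5): 7
merge 7 and Q(11): 18
merge V(15) and 18: 33
merge W(22) and X(25): 47
merge 33 and S(36): 69
merge 47 and 69: 116
merge T(95) and 116: 211
The rarest symbols sit at the bottom; the longest codeword is 6 bits.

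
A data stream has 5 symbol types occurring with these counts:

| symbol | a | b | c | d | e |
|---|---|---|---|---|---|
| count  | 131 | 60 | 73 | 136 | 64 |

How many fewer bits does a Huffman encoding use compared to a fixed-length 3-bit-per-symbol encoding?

Fixed-length: 3 bits × 464 symbols = 1392 bits.
Huffman merges:
merge b(60) and e(64): 124
merge c(73) and 124: 197
merge a(131) and d(136): 267
merge 197 and 267: 464
Huffman total = 124 + 197 + 267 + 464 = 1052 bits.
Saving = 1392 − 1052 = 340 bits.

340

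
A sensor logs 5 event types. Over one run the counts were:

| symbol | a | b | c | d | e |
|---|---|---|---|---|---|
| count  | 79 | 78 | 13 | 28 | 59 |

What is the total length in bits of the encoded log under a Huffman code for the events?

555

Merge the two smallest weights repeatedly:
merge c(13) and d(28): 41
merge 41 and e(59): 100
merge b(78) and a(79): 157
merge 100 and 157: 257
The encoded length is the sum of every internal node's weight: 41 + 100 + 157 + 257 = 555 bits.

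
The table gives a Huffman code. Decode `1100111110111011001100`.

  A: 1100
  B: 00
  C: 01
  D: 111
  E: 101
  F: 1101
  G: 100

ADFFGA

Read left to right; each codeword is recognised as soon as it completes (prefix code):
  1100→A | 111→D | 1101→F | 1101→F | 100→G | 1100→A
Decoded message: ADFFGA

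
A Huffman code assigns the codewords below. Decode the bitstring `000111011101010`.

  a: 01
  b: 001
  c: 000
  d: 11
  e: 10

cdedeee

Read left to right; each codeword is recognised as soon as it completes (prefix code):
  000→c | 11→d | 10→e | 11→d | 10→e | 10→e | 10→e
Decoded message: cdedeee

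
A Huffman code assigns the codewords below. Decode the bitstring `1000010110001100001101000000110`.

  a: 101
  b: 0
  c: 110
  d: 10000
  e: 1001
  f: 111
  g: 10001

dagdcdbbc

Read left to right; each codeword is recognised as soon as it completes (prefix code):
  10000→d | 101→a | 10001→g | 10000→d | 110→c | 10000→d | 0→b | 0→b | 110→c
Decoded message: dagdcdbbc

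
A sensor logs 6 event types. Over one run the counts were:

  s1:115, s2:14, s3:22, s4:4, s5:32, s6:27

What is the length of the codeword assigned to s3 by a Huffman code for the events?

3

Huffman merges, smallest pair first:
combine s4(4), s2(14) → 18
combine 18, s3(22) → 40
combine s6(27), s5(32) → 59
combine 40, 59 → 99
combine 99, s1(115) → 214
s3's leaf is at depth 3, giving a 3-bit codeword.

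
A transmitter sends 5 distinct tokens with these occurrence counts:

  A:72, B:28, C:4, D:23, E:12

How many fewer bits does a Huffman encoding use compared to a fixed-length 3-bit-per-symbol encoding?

Fixed-length: 3 bits × 139 symbols = 417 bits.
Huffman merges:
merge C(4) and E(12): 16
merge 16 and D(23): 39
merge B(28) and 39: 67
merge 67 and A(72): 139
Huffman total = 16 + 39 + 67 + 139 = 261 bits.
Saving = 417 − 261 = 156 bits.

156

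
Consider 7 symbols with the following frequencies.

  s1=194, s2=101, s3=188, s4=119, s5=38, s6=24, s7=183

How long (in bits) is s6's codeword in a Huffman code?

Build the tree from the bottom:
merge s6(24) and s5(38): 62
merge 62 and s2(101): 163
merge s4(119) and 163: 282
merge s7(183) and s3(188): 371
merge s1(194) and 282: 476
merge 371 and 476: 847
s6 sits 5 levels below the root, so its codeword is 5 bits.

5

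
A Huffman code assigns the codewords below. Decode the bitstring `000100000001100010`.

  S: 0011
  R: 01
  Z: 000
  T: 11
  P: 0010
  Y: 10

Read left to right; each codeword is recognised as soon as it completes (prefix code):
  000→Z | 10→Y | 000→Z | 000→Z | 11→T | 000→Z | 10→Y
Decoded message: ZYZZTZY

ZYZZTZY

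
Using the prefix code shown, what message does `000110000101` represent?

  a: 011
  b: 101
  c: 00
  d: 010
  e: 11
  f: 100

caccb

Read left to right; each codeword is recognised as soon as it completes (prefix code):
  00→c | 011→a | 00→c | 00→c | 101→b
Decoded message: caccb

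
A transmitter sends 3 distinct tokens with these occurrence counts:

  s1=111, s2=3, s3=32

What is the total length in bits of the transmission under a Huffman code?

Greedily combine the two least-frequent nodes:
s2(3) + s3(32) → 35
35 + s1(111) → 146
Total encoded bits = sum of merged weights = 35 + 146 = 181.

181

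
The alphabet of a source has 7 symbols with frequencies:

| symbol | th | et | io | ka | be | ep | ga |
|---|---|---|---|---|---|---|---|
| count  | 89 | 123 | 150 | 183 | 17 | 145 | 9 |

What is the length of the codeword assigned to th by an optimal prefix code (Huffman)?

Repeatedly merge the two smallest:
merge ga(9) and be(17): 26
merge 26 and th(89): 115
merge 115 and et(123): 238
merge ep(145) and io(150): 295
merge ka(183) and 238: 421
merge 295 and 421: 716
th's leaf is at depth 4, giving a 4-bit codeword.

4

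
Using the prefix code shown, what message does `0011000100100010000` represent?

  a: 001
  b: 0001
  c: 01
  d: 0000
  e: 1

aebabd

Read left to right; each codeword is recognised as soon as it completes (prefix code):
  001→a | 1→e | 0001→b | 001→a | 0001→b | 0000→d
Decoded message: aebabd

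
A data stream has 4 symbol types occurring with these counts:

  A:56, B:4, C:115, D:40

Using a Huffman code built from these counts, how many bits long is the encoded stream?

359

Greedily combine the two least-frequent nodes:
merge B(4) and D(40): 44
merge 44 and A(56): 100
merge 100 and C(115): 215
Total encoded bits = sum of merged weights = 44 + 100 + 215 = 359.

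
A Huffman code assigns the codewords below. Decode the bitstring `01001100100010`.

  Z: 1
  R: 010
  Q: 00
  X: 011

RXQZQR

Read left to right; each codeword is recognised as soon as it completes (prefix code):
  010→R | 011→X | 00→Q | 1→Z | 00→Q | 010→R
Decoded message: RXQZQR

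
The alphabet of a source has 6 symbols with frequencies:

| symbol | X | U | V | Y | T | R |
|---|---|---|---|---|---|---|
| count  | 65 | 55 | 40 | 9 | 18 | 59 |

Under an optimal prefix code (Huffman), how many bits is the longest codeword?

Merge the two lowest-weight nodes at each step:
Y(9) + T(18) → 27
27 + V(40) → 67
U(55) + R(59) → 114
X(65) + 67 → 132
114 + 132 → 246
The first pair merged (Y, T) ends up deepest, at depth 4.

4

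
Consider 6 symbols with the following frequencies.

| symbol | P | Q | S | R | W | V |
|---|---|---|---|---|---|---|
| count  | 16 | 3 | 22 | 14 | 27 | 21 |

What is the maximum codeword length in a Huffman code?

Merge the two lowest-weight nodes at each step:
merge Q(3) and R(14): 17
merge P(16) and 17: 33
merge V(21) and S(22): 43
merge W(27) and 33: 60
merge 43 and 60: 103
The rarest symbols sit at the bottom; the longest codeword is 4 bits.

4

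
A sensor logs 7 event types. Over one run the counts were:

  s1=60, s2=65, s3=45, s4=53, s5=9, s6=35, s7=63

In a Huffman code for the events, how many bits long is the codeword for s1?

3

Repeatedly merge the two smallest:
s5(9) + s6(35) → 44
44 + s3(45) → 89
s4(53) + s1(60) → 113
s7(63) + s2(65) → 128
89 + 113 → 202
128 + 202 → 330
The subtree containing s1 is merged 3 times, so code length = 3.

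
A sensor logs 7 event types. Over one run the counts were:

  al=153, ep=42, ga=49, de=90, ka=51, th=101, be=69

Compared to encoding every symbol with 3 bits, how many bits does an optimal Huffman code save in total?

Fixed-length: 3 bits × 555 symbols = 1665 bits.
Huffman merges:
combine ep(42), ga(49) → 91
combine ka(51), be(69) → 120
combine de(90), 91 → 181
combine th(101), 120 → 221
combine al(153), 181 → 334
combine 221, 334 → 555
Huffman total = 91 + 120 + 181 + 221 + 334 + 555 = 1502 bits.
Saving = 1665 − 1502 = 163 bits.

163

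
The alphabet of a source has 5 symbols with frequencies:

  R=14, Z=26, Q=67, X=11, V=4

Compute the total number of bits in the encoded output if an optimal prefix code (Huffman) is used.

221

Merge the two smallest weights repeatedly:
merge V(4) and X(11): 15
merge R(14) and 15: 29
merge Z(26) and 29: 55
merge 55 and Q(67): 122
The encoded length is the sum of every internal node's weight: 15 + 29 + 55 + 122 = 221 bits.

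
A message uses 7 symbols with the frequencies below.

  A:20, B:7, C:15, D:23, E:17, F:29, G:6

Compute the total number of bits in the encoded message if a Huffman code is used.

Merge the two smallest weights repeatedly:
combine G(6), B(7) → 13
combine 13, C(15) → 28
combine E(17), A(20) → 37
combine D(23), 28 → 51
combine F(29), 37 → 66
combine 51, 66 → 117
Total encoded bits = sum of merged weights = 13 + 28 + 37 + 51 + 66 + 117 = 312.

312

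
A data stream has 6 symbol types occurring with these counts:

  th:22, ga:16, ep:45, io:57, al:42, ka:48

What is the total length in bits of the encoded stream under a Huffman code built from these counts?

578

Greedily combine the two least-frequent nodes:
combine ga(16), th(22) → 38
combine 38, al(42) → 80
combine ep(45), ka(48) → 93
combine io(57), 80 → 137
combine 93, 137 → 230
The encoded length is the sum of every internal node's weight: 38 + 80 + 93 + 137 + 230 = 578 bits.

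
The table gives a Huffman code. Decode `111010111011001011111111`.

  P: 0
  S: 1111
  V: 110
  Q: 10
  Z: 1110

Read left to right; each codeword is recognised as soon as it completes (prefix code):
  1110→Z | 10→Q | 1110→Z | 110→V | 0→P | 10→Q | 1111→S | 1111→S
Decoded message: ZQZVPQSS

ZQZVPQSS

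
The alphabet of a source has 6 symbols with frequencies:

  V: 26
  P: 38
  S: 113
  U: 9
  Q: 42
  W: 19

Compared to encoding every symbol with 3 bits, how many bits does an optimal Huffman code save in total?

198

Fixed-length: 3 bits × 247 symbols = 741 bits.
Huffman merges:
merge U(9) and W(19): 28
merge V(26) and 28: 54
merge P(38) and Q(42): 80
merge 54 and 80: 134
merge S(113) and 134: 247
Huffman total = 28 + 54 + 80 + 134 + 247 = 543 bits.
Saving = 741 − 543 = 198 bits.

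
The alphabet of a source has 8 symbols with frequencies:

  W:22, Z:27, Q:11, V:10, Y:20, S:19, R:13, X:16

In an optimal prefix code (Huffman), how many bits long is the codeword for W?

Repeatedly merge the two smallest:
merge V(10) and Q(11): 21
merge R(13) and X(16): 29
merge S(19) and Y(20): 39
merge 21 and W(22): 43
merge Z(27) and 29: 56
merge 39 and 43: 82
merge 56 and 82: 138
The subtree containing W is merged 3 times, so code length = 3.

3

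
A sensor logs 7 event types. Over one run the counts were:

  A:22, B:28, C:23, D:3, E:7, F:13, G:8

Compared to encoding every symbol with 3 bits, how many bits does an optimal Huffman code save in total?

45

Fixed-length: 3 bits × 104 symbols = 312 bits.
Huffman merges:
D(3) + E(7) → 10
G(8) + 10 → 18
F(13) + 18 → 31
A(22) + C(23) → 45
B(28) + 31 → 59
45 + 59 → 104
Huffman total = 10 + 18 + 31 + 45 + 59 + 104 = 267 bits.
Saving = 312 − 267 = 45 bits.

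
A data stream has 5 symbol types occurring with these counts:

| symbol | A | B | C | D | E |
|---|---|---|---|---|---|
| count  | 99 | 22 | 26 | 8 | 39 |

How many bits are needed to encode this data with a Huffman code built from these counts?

375

Build the Huffman tree bottom-up:
merge D(8) and B(22): 30
merge C(26) and 30: 56
merge E(39) and 56: 95
merge 95 and A(99): 194
The encoded length is the sum of every internal node's weight: 30 + 56 + 95 + 194 = 375 bits.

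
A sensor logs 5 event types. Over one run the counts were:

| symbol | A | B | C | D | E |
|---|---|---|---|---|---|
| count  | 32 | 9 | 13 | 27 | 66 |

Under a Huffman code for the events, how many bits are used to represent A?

2

Build the tree from the bottom:
combine B(9), C(13) → 22
combine 22, D(27) → 49
combine A(32), 49 → 81
combine E(66), 81 → 147
A sits 2 levels below the root, so its codeword is 2 bits.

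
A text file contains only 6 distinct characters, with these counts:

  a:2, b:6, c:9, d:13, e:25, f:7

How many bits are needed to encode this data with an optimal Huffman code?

Greedily combine the two least-frequent nodes:
combine a(2), b(6) → 8
combine f(7), 8 → 15
combine c(9), d(13) → 22
combine 15, 22 → 37
combine e(25), 37 → 62
The encoded length is the sum of every internal node's weight: 8 + 15 + 22 + 37 + 62 = 144 bits.

144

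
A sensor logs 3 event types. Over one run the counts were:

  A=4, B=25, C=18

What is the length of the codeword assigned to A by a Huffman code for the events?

Huffman merges, smallest pair first:
A(4) + C(18) → 22
22 + B(25) → 47
A's leaf is at depth 2, giving a 2-bit codeword.

2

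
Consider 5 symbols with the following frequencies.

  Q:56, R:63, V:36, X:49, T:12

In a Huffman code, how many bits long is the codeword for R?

2

Build the tree from the bottom:
merge T(12) and V(36): 48
merge 48 and X(49): 97
merge Q(56) and R(63): 119
merge 97 and 119: 216
R's leaf is at depth 2, giving a 2-bit codeword.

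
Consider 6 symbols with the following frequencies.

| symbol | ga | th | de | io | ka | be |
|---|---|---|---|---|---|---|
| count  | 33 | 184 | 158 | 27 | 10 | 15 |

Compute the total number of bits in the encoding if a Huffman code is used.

832

Merge the two smallest weights repeatedly:
ka(10) + be(15) → 25
25 + io(27) → 52
ga(33) + 52 → 85
85 + de(158) → 243
th(184) + 243 → 427
Total encoded bits = sum of merged weights = 25 + 52 + 85 + 243 + 427 = 832.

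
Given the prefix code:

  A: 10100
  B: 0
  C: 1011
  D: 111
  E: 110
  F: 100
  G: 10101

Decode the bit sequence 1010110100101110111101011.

GACCEC

Read left to right; each codeword is recognised as soon as it completes (prefix code):
  10101→G | 10100→A | 1011→C | 1011→C | 110→E | 1011→C
Decoded message: GACCEC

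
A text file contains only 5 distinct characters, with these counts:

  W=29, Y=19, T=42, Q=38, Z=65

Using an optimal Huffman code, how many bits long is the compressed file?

Build the Huffman tree bottom-up:
merge Y(19) and W(29): 48
merge Q(38) and T(42): 80
merge 48 and Z(65): 113
merge 80 and 113: 193
Each symbol's bit-cost is frequency × depth; summing gives 434 bits (equivalently 48 + 80 + 113 + 193).

434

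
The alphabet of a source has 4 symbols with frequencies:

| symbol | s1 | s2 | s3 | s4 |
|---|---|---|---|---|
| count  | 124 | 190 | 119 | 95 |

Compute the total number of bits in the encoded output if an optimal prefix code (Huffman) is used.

1056

Build the Huffman tree bottom-up:
s4(95) + s3(119) → 214
s1(124) + s2(190) → 314
214 + 314 → 528
The encoded length is the sum of every internal node's weight: 214 + 314 + 528 = 1056 bits.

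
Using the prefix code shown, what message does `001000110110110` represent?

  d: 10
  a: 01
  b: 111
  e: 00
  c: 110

edeccc

Read left to right; each codeword is recognised as soon as it completes (prefix code):
  00→e | 10→d | 00→e | 110→c | 110→c | 110→c
Decoded message: edeccc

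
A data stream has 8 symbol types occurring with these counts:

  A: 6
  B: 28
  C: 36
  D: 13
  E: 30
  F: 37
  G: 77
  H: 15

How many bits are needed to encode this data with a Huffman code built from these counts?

665

Merge the two smallest weights repeatedly:
combine A(6), D(13) → 19
combine H(15), 19 → 34
combine B(28), E(30) → 58
combine 34, C(36) → 70
combine F(37), 58 → 95
combine 70, G(77) → 147
combine 95, 147 → 242
The encoded length is the sum of every internal node's weight: 19 + 34 + 58 + 70 + 95 + 147 + 242 = 665 bits.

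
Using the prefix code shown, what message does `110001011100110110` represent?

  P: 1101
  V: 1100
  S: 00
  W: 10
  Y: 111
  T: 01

VTTVPW

Read left to right; each codeword is recognised as soon as it completes (prefix code):
  1100→V | 01→T | 01→T | 1100→V | 1101→P | 10→W
Decoded message: VTTVPW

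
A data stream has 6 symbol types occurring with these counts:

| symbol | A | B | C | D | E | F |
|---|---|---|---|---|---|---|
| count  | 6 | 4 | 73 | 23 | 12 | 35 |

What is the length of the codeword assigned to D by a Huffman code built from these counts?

3

Repeatedly merge the two smallest:
merge B(4) and A(6): 10
merge 10 and E(12): 22
merge 22 and D(23): 45
merge F(35) and 45: 80
merge C(73) and 80: 153
D sits 3 levels below the root, so its codeword is 3 bits.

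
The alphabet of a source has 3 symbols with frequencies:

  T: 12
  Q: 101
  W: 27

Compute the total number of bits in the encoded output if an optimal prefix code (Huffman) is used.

179

Greedily combine the two least-frequent nodes:
combine T(12), W(27) → 39
combine 39, Q(101) → 140
Total encoded bits = sum of merged weights = 39 + 140 = 179.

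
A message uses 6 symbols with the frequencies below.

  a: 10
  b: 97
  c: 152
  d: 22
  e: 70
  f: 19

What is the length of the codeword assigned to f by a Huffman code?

Build the tree from the bottom:
combine a(10), f(19) → 29
combine d(22), 29 → 51
combine 51, e(70) → 121
combine b(97), 121 → 218
combine c(152), 218 → 370
f sits 5 levels below the root, so its codeword is 5 bits.

5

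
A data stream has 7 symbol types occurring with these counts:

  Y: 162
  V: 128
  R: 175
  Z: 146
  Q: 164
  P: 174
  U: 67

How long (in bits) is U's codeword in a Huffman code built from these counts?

3

Repeatedly merge the two smallest:
combine U(67), V(128) → 195
combine Z(146), Y(162) → 308
combine Q(164), P(174) → 338
combine R(175), 195 → 370
combine 308, 338 → 646
combine 370, 646 → 1016
The subtree containing U is merged 3 times, so code length = 3.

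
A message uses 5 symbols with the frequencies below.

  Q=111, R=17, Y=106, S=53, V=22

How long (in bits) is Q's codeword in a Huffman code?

1

Huffman merges, smallest pair first:
combine R(17), V(22) → 39
combine 39, S(53) → 92
combine 92, Y(106) → 198
combine Q(111), 198 → 309
Q is merged only at the final step, so code length = 1.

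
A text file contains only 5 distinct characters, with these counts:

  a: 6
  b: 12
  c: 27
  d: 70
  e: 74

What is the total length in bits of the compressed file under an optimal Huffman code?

367

Build the Huffman tree bottom-up:
a(6) + b(12) → 18
18 + c(27) → 45
45 + d(70) → 115
e(74) + 115 → 189
The encoded length is the sum of every internal node's weight: 18 + 45 + 115 + 189 = 367 bits.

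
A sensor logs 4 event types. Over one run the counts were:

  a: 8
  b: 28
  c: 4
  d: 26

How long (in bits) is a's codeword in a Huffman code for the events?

3

Repeatedly merge the two smallest:
merge c(4) and a(8): 12
merge 12 and d(26): 38
merge b(28) and 38: 66
a sits 3 levels below the root, so its codeword is 3 bits.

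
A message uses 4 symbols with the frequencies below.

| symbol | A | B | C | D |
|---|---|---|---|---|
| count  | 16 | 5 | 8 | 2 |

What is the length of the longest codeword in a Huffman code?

3

Merge the two lowest-weight nodes at each step:
D(2) + B(5) → 7
7 + C(8) → 15
15 + A(16) → 31
The rarest symbols sit at the bottom; the longest codeword is 3 bits.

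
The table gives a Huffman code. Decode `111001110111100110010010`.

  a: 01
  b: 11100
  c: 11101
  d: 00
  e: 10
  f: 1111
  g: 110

Read left to right; each codeword is recognised as soon as it completes (prefix code):
  11100→b | 11101→c | 11100→b | 110→g | 01→a | 00→d | 10→e
Decoded message: bcbgade

bcbgade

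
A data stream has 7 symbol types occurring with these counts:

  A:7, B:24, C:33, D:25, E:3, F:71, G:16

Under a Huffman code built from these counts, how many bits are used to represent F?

Huffman merges, smallest pair first:
merge E(3) and A(7): 10
merge 10 and G(16): 26
merge B(24) and D(25): 49
merge 26 and C(33): 59
merge 49 and 59: 108
merge F(71) and 108: 179
F is a child of the root — depth 1, so its codeword is a single bit.

1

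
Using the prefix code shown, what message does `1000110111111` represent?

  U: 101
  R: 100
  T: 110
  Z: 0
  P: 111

RZTPP

Read left to right; each codeword is recognised as soon as it completes (prefix code):
  100→R | 0→Z | 110→T | 111→P | 111→P
Decoded message: RZTPP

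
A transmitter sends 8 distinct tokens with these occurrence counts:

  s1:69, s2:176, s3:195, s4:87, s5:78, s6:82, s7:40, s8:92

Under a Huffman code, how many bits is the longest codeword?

Merge the two lowest-weight nodes at each step:
s7(40) + s1(69) → 109
s5(78) + s6(82) → 160
s4(87) + s8(92) → 179
109 + 160 → 269
s2(176) + 179 → 355
s3(195) + 269 → 464
355 + 464 → 819
The first pair merged (s7, s1) ends up deepest, at depth 4.

4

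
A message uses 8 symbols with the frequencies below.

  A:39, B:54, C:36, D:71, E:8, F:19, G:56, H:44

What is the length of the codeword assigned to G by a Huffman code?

Repeatedly merge the two smallest:
merge E(8) and F(19): 27
merge 27 and C(36): 63
merge A(39) and H(44): 83
merge B(54) and G(56): 110
merge 63 and D(71): 134
merge 83 and 110: 193
merge 134 and 193: 327
G sits 3 levels below the root, so its codeword is 3 bits.

3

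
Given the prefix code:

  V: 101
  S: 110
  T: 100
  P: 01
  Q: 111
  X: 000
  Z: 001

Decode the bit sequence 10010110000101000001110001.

TVTZPXZSZ

Read left to right; each codeword is recognised as soon as it completes (prefix code):
  100→T | 101→V | 100→T | 001→Z | 01→P | 000→X | 001→Z | 110→S | 001→Z
Decoded message: TVTZPXZSZ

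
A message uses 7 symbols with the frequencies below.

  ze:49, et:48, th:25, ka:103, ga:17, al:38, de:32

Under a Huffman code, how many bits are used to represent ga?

4

Build the tree from the bottom:
combine ga(17), th(25) → 42
combine de(32), al(38) → 70
combine 42, et(48) → 90
combine ze(49), 70 → 119
combine 90, ka(103) → 193
combine 119, 193 → 312
ga's leaf is at depth 4, giving a 4-bit codeword.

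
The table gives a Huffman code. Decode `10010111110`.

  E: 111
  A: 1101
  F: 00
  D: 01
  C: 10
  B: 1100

CDDEC

Read left to right; each codeword is recognised as soon as it completes (prefix code):
  10→C | 01→D | 01→D | 111→E | 10→C
Decoded message: CDDEC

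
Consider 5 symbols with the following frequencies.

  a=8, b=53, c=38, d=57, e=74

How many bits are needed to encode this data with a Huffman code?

Merge the two smallest weights repeatedly:
a(8) + c(38) → 46
46 + b(53) → 99
d(57) + e(74) → 131
99 + 131 → 230
Total encoded bits = sum of merged weights = 46 + 99 + 131 + 230 = 506.

506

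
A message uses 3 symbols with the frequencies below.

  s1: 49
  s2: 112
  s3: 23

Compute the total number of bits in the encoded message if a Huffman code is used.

Greedily combine the two least-frequent nodes:
s3(23) + s1(49) → 72
72 + s2(112) → 184
Total encoded bits = sum of merged weights = 72 + 184 = 256.

256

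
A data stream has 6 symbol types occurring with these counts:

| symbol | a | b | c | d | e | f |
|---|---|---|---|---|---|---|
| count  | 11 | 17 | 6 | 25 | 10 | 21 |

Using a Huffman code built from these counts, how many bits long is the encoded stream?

Build the Huffman tree bottom-up:
merge c(6) and e(10): 16
merge a(11) and 16: 27
merge b(17) and f(21): 38
merge d(25) and 27: 52
merge 38 and 52: 90
Total encoded bits = sum of merged weights = 16 + 27 + 38 + 52 + 90 = 223.

223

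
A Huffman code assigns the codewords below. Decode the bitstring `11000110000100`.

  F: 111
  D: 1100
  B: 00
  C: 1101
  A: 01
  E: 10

DAEBAB

Read left to right; each codeword is recognised as soon as it completes (prefix code):
  1100→D | 01→A | 10→E | 00→B | 01→A | 00→B
Decoded message: DAEBAB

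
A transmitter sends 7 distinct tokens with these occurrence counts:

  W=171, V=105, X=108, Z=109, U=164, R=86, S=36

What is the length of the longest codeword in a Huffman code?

4

Merge the two lowest-weight nodes at each step:
combine S(36), R(86) → 122
combine V(105), X(108) → 213
combine Z(109), 122 → 231
combine U(164), W(171) → 335
combine 213, 231 → 444
combine 335, 444 → 779
The first pair merged (S, R) ends up deepest, at depth 4.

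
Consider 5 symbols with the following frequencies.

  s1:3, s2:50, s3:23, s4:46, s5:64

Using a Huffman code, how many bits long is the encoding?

398

Merge the two smallest weights repeatedly:
s1(3) + s3(23) → 26
26 + s4(46) → 72
s2(50) + s5(64) → 114
72 + 114 → 186
Each symbol's bit-cost is frequency × depth; summing gives 398 bits (equivalently 26 + 72 + 114 + 186).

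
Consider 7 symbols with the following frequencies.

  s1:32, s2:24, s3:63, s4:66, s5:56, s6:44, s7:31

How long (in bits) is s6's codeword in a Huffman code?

Build the tree from the bottom:
s2(24) + s7(31) → 55
s1(32) + s6(44) → 76
55 + s5(56) → 111
s3(63) + s4(66) → 129
76 + 111 → 187
129 + 187 → 316
The subtree containing s6 is merged 3 times, so code length = 3.

3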